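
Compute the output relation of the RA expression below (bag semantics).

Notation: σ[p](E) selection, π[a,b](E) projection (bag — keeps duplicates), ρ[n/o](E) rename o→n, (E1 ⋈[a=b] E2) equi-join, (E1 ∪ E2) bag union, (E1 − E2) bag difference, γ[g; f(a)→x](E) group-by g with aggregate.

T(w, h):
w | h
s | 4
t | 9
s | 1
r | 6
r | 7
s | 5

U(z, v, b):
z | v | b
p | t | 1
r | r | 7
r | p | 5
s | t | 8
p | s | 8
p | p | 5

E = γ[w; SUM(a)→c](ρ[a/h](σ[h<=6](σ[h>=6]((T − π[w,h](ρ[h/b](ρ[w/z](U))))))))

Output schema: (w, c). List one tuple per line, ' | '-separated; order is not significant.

Row counts bottom-up:
  T → 6
  U → 6
  ρ[w/z](U) → 6
  ρ[h/b](ρ[w/z](U)) → 6
  π[w,h](ρ[h/b](ρ[w/z](U))) → 6
  (T − π[w,h](ρ[h/b](ρ[w/z](U)))) → 5
  σ[h>=6]((T − π[w,h](ρ[h/b](ρ[w/z](U))))) → 2
  σ[h<=6](σ[h>=6]((T − π[w,h](ρ[h/b](ρ[w/z](U)))))) → 1
  ρ[a/h](σ[h<=6](σ[h>=6]((T − π[w,h](ρ[h/b](ρ[w/z](U))))))) → 1
  γ[w; SUM(a)→c](ρ[a/h](σ[h<=6](σ[h>=6]((T − π[w,h](ρ[h/b](ρ[w/z](U)))))))) → 1

== RESULT ==
w | c
r | 6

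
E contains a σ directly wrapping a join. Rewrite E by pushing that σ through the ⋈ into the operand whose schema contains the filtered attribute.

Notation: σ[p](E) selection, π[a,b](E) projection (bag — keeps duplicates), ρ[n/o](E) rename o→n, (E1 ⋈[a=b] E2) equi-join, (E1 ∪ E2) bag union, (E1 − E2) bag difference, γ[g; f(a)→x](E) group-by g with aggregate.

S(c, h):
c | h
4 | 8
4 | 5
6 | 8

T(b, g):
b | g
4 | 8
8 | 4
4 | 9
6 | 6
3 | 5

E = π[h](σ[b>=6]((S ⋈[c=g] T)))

σ filters on b, owned by the right side.
E' = π[h]((S ⋈[c=g] σ[b>=6](T)))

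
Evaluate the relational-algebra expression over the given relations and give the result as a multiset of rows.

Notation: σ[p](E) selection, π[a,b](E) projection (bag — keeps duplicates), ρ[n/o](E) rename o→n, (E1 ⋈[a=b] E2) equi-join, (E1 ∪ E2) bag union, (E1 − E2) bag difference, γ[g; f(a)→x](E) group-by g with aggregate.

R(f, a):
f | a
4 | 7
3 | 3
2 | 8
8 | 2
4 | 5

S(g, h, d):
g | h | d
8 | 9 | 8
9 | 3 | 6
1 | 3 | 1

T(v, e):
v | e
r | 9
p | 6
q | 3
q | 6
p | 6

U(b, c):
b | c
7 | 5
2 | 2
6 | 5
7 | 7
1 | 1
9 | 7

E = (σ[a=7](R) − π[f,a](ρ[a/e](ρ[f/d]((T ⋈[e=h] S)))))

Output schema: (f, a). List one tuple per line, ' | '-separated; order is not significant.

Subexpression sizes:
  R → 5
  σ[a=7](R) → 1
  T → 5
  S → 3
  (T ⋈[e=h] S) → 3
  ρ[f/d]((T ⋈[e=h] S)) → 3
  ρ[a/e](ρ[f/d]((T ⋈[e=h] S))) → 3
  π[f,a](ρ[a/e](ρ[f/d]((T ⋈[e=h] S)))) → 3
  (σ[a=7](R) − π[f,a](ρ[a/e](ρ[f/d]((T ⋈[e=h] S))))) → 1

== RESULT ==
f | a
4 | 7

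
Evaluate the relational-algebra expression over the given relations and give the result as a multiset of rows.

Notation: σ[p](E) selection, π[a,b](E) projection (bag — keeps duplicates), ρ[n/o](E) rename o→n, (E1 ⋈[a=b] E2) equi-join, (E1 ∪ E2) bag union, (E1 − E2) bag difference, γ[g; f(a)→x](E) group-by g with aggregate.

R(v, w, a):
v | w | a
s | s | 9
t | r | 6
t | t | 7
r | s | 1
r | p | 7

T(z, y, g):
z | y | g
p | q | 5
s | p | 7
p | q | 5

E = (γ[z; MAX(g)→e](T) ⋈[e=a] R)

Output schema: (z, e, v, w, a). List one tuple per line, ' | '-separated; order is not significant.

Per-node cardinality:
  T → 3
  γ[z; MAX(g)→e](T) → 2
  R → 5
  (γ[z; MAX(g)→e](T) ⋈[e=a] R) → 2

== RESULT ==
z | e | v | w | a
s | 7 | r | p | 7
s | 7 | t | t | 7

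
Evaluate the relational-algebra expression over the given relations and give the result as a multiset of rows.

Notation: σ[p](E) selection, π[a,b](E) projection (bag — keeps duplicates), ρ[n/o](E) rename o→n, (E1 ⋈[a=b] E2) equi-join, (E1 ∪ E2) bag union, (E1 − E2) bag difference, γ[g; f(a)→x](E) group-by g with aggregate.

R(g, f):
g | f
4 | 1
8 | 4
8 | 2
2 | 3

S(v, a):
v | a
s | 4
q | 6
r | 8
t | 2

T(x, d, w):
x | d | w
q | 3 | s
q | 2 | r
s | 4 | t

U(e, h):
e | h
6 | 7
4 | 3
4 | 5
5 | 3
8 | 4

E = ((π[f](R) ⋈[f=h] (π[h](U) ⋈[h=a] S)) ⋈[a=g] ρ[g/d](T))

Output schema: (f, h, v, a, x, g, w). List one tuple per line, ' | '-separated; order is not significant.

Row counts bottom-up:
  R → 4
  π[f](R) → 4
  U → 5
  π[h](U) → 5
  S → 4
  (π[h](U) ⋈[h=a] S) → 1
  (π[f](R) ⋈[f=h] (π[h](U) ⋈[h=a] S)) → 1
  T → 3
  ρ[g/d](T) → 3
  ((π[f](R) ⋈[f=h] (π[h](U) ⋈[h=a] S)) ⋈[a=g] ρ[g/d](T)) → 1

== RESULT ==
f | h | v | a | x | g | w
4 | 4 | s | 4 | s | 4 | t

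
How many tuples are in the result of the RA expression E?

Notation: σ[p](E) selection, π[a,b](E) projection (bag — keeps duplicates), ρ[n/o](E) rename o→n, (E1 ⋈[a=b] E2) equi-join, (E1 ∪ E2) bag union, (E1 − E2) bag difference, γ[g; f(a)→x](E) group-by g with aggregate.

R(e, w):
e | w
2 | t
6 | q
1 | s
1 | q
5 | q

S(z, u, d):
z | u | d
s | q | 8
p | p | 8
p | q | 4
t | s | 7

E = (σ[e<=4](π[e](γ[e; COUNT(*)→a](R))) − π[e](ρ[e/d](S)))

Per-node cardinality:
  R → 5
  γ[e; COUNT(*)→a](R) → 4
  π[e](γ[e; COUNT(*)→a](R)) → 4
  σ[e<=4](π[e](γ[e; COUNT(*)→a](R))) → 2
  S → 4
  ρ[e/d](S) → 4
  π[e](ρ[e/d](S)) → 4
  (σ[e<=4](π[e](γ[e; COUNT(*)→a](R))) − π[e](ρ[e/d](S))) → 2

|E| = 2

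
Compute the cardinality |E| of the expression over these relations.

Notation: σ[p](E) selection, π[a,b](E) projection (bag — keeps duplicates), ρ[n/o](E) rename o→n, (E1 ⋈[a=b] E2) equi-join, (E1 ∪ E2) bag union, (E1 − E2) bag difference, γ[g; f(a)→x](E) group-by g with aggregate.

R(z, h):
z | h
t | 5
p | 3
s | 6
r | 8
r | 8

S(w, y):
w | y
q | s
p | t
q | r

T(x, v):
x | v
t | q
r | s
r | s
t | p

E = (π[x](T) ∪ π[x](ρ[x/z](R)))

Row counts bottom-up:
  T → 4
  π[x](T) → 4
  R → 5
  ρ[x/z](R) → 5
  π[x](ρ[x/z](R)) → 5
  (π[x](T) ∪ π[x](ρ[x/z](R))) → 9

|E| = 9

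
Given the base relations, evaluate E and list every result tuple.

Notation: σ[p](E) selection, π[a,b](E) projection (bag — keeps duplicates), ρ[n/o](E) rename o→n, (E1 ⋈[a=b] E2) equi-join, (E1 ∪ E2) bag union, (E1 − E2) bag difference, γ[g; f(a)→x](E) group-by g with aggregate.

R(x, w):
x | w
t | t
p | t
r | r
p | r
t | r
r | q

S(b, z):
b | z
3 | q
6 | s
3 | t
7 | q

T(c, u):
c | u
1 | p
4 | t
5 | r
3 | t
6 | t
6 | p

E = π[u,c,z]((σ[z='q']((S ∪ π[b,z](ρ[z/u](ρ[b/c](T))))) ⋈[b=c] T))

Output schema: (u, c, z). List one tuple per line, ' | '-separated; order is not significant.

Subexpression sizes:
  S → 4
  T → 6
  ρ[b/c](T) → 6
  ρ[z/u](ρ[b/c](T)) → 6
  π[b,z](ρ[z/u](ρ[b/c](T))) → 6
  (S ∪ π[b,z](ρ[z/u](ρ[b/c](T)))) → 10
  σ[z='q']((S ∪ π[b,z](ρ[z/u](ρ[b/c](T))))) → 2
  T → 6
  (σ[z='q']((S ∪ π[b,z](ρ[z/u](ρ[b/c](T))))) ⋈[b=c] T) → 1
  π[u,c,z]((σ[z='q']((S ∪ π[b,z](ρ[z/u](ρ[b/c](T))))) ⋈[b=c] T)) → 1

== RESULT ==
u | c | z
t | 3 | q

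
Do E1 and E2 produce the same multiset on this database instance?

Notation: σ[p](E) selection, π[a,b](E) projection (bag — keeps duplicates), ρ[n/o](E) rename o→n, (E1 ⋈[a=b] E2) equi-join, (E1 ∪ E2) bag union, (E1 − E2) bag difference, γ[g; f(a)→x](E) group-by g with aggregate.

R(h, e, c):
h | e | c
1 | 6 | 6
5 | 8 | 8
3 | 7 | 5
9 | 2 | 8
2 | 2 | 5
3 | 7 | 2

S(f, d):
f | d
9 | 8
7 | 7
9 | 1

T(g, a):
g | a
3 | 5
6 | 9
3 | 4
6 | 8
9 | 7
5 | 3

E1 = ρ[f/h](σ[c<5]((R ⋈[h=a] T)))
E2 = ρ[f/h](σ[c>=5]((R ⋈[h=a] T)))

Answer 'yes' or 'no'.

E1 subexpression sizes:
  R → 6
  T → 6
  (R ⋈[h=a] T) → 4
  σ[c<5]((R ⋈[h=a] T)) → 1
  ρ[f/h](σ[c<5]((R ⋈[h=a] T))) → 1
E2 subexpression sizes:
  R → 6
  T → 6
  (R ⋈[h=a] T) → 4
  σ[c>=5]((R ⋈[h=a] T)) → 3
  ρ[f/h](σ[c>=5]((R ⋈[h=a] T))) → 3

E1 result:
f | e | c | g | a
3 | 7 | 2 | 5 | 3
E2 result:
f | e | c | g | a
3 | 7 | 5 | 5 | 3
5 | 8 | 8 | 3 | 5
9 | 2 | 8 | 6 | 9
Witness: (3, 7, 5, 5, 3) appears 0× in E1 but 1× in E2.

no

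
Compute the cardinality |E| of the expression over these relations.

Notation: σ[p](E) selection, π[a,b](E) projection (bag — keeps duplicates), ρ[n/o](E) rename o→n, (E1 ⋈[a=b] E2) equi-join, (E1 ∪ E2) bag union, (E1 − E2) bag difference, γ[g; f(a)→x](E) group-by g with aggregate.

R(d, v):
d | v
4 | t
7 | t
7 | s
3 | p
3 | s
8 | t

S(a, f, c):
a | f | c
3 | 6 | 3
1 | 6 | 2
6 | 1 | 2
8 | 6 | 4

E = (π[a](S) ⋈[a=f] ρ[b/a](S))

Subexpression sizes:
  S → 4
  π[a](S) → 4
  S → 4
  ρ[b/a](S) → 4
  (π[a](S) ⋈[a=f] ρ[b/a](S)) → 4

|E| = 4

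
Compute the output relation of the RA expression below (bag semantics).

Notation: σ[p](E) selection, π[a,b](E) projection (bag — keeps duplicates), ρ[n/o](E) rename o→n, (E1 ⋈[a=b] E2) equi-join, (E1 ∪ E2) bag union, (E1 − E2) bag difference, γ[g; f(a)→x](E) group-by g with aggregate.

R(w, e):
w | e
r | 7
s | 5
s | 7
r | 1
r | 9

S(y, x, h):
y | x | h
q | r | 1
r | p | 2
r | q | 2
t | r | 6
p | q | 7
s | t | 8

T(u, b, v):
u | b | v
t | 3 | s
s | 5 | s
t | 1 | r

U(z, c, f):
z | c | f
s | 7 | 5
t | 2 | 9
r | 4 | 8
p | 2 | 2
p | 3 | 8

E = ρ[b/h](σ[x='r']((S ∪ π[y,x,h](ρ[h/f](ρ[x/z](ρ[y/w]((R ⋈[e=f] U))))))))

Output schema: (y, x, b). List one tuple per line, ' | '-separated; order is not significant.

Subexpression sizes:
  S → 6
  R → 5
  U → 5
  (R ⋈[e=f] U) → 2
  ρ[y/w]((R ⋈[e=f] U)) → 2
  ρ[x/z](ρ[y/w]((R ⋈[e=f] U))) → 2
  ρ[h/f](ρ[x/z](ρ[y/w]((R ⋈[e=f] U)))) → 2
  π[y,x,h](ρ[h/f](ρ[x/z](ρ[y/w]((R ⋈[e=f] U))))) → 2
  (S ∪ π[y,x,h](ρ[h/f](ρ[x/z](ρ[y/w]((R ⋈[e=f] U)))))) → 8
  σ[x='r']((S ∪ π[y,x,h](ρ[h/f](ρ[x/z](ρ[y/w]((R ⋈[e=f] U))))))) → 2
  ρ[b/h](σ[x='r']((S ∪ π[y,x,h](ρ[h/f](ρ[x/z](ρ[y/w]((R ⋈[e=f] U)))))))) → 2

== RESULT ==
y | x | b
q | r | 1
t | r | 6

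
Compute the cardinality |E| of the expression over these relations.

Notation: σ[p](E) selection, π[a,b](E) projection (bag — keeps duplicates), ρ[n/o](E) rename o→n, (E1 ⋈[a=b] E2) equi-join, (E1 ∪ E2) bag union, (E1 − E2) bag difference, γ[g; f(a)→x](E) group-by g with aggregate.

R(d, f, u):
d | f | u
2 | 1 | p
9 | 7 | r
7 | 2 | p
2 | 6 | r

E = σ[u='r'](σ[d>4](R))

Row counts bottom-up:
  R → 4
  σ[d>4](R) → 2
  σ[u='r'](σ[d>4](R)) → 1

|E| = 1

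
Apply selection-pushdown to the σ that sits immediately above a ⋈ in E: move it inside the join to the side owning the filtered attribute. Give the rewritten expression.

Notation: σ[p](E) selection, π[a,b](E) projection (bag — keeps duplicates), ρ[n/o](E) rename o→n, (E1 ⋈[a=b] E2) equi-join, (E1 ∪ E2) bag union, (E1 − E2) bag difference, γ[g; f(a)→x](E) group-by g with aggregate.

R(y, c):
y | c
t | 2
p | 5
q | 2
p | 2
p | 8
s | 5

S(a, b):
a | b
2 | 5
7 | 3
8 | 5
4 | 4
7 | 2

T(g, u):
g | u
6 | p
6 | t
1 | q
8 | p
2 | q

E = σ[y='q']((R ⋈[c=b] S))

σ filters on y, owned by the left side.
E' = (σ[y='q'](R) ⋈[c=b] S)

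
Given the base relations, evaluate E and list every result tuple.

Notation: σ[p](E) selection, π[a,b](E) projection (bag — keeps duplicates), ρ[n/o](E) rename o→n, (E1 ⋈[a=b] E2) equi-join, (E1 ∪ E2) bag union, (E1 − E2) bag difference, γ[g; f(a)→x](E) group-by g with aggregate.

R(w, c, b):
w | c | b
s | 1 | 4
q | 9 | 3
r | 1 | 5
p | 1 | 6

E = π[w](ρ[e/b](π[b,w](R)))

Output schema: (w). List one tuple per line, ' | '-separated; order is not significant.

Per-node cardinality:
  R → 4
  π[b,w](R) → 4
  ρ[e/b](π[b,w](R)) → 4
  π[w](ρ[e/b](π[b,w](R))) → 4

== RESULT ==
w
p
q
r
s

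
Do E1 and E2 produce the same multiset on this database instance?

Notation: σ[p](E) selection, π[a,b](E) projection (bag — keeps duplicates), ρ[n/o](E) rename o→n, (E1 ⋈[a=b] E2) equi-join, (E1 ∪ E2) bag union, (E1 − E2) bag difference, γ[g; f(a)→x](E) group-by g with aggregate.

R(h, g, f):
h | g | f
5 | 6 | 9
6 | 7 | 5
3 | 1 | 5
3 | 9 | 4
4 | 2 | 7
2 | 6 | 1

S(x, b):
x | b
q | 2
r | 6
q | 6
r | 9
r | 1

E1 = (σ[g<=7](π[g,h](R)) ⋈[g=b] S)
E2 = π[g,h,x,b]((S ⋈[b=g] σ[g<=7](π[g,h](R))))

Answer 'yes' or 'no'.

E1 stepwise |·|:
  R → 6
  π[g,h](R) → 6
  σ[g<=7](π[g,h](R)) → 5
  S → 5
  (σ[g<=7](π[g,h](R)) ⋈[g=b] S) → 6
E2 stepwise |·|:
  S → 5
  R → 6
  π[g,h](R) → 6
  σ[g<=7](π[g,h](R)) → 5
  (S ⋈[b=g] σ[g<=7](π[g,h](R))) → 6
  π[g,h,x,b]((S ⋈[b=g] σ[g<=7](π[g,h](R)))) → 6

E1 and E2 produce the same multiset:
g | h | x | b
1 | 3 | r | 1
2 | 4 | q | 2
6 | 2 | q | 6
6 | 2 | r | 6
6 | 5 | q | 6
6 | 5 | r | 6

yes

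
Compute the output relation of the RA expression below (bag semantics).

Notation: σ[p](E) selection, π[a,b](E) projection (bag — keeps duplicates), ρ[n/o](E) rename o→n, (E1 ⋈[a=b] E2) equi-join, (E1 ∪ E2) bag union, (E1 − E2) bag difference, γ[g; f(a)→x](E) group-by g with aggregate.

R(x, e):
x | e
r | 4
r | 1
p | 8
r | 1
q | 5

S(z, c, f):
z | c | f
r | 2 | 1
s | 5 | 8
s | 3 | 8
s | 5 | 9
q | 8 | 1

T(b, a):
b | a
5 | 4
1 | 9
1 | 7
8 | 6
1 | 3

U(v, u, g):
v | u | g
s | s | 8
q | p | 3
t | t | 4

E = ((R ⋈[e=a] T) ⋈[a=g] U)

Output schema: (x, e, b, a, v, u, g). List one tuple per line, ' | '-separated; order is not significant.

Per-node cardinality:
  R → 5
  T → 5
  (R ⋈[e=a] T) → 1
  U → 3
  ((R ⋈[e=a] T) ⋈[a=g] U) → 1

== RESULT ==
x | e | b | a | v | u | g
r | 4 | 5 | 4 | t | t | 4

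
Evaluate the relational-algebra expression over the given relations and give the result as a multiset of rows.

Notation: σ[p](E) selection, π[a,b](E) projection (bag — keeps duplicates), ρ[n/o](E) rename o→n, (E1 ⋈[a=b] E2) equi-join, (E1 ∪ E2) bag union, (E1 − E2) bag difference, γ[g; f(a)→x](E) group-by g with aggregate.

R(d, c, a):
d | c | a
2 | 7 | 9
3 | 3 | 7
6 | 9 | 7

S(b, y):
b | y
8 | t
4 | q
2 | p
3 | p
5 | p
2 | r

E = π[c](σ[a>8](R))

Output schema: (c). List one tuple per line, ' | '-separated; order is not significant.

Row counts bottom-up:
  R → 3
  σ[a>8](R) → 1
  π[c](σ[a>8](R)) → 1

== RESULT ==
c
7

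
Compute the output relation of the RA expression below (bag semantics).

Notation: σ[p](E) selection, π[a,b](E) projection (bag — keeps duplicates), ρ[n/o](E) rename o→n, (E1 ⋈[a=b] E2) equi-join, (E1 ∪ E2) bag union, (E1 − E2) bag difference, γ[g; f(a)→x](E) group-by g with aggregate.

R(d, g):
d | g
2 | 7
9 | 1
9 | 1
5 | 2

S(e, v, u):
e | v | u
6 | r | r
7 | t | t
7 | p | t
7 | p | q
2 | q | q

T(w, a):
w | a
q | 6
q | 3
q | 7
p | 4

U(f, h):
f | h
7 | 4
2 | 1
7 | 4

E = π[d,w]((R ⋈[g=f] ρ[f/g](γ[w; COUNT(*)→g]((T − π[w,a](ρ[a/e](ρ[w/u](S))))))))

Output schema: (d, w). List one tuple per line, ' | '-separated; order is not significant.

Row counts bottom-up:
  R → 4
  T → 4
  S → 5
  ρ[w/u](S) → 5
  ρ[a/e](ρ[w/u](S)) → 5
  π[w,a](ρ[a/e](ρ[w/u](S))) → 5
  (T − π[w,a](ρ[a/e](ρ[w/u](S)))) → 3
  γ[w; COUNT(*)→g]((T − π[w,a](ρ[a/e](ρ[w/u](S))))) → 2
  ρ[f/g](γ[w; COUNT(*)→g]((T − π[w,a](ρ[a/e](ρ[w/u](S)))))) → 2
  (R ⋈[g=f] ρ[f/g](γ[w; COUNT(*)→g]((T − π[w,a](ρ[a/e](ρ[w/u](S))))))) → 3
  π[d,w]((R ⋈[g=f] ρ[f/g](γ[w; COUNT(*)→g]((T − π[w,a](ρ[a/e](ρ[w/u](S)))))))) → 3

== RESULT ==
d | w
5 | q
9 | p
9 | p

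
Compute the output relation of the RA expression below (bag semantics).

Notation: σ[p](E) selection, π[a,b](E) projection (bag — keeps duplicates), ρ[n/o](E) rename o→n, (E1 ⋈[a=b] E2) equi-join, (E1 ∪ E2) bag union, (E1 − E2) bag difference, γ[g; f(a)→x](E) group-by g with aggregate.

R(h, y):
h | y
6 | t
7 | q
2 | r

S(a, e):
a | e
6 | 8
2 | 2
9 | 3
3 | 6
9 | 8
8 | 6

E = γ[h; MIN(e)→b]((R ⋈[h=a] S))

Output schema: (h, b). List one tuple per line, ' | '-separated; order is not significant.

Stepwise |·|:
  R → 3
  S → 6
  (R ⋈[h=a] S) → 2
  γ[h; MIN(e)→b]((R ⋈[h=a] S)) → 2

== RESULT ==
h | b
2 | 2
6 | 8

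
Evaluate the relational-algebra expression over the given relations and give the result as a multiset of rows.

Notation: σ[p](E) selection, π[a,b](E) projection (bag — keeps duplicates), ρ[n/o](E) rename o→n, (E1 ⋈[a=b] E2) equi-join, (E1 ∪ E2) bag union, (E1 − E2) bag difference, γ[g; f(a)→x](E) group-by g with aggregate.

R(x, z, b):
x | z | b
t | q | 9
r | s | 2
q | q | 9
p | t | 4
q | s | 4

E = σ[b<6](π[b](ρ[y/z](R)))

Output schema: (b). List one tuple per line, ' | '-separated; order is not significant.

Row counts bottom-up:
  R → 5
  ρ[y/z](R) → 5
  π[b](ρ[y/z](R)) → 5
  σ[b<6](π[b](ρ[y/z](R))) → 3

== RESULT ==
b
2
4
4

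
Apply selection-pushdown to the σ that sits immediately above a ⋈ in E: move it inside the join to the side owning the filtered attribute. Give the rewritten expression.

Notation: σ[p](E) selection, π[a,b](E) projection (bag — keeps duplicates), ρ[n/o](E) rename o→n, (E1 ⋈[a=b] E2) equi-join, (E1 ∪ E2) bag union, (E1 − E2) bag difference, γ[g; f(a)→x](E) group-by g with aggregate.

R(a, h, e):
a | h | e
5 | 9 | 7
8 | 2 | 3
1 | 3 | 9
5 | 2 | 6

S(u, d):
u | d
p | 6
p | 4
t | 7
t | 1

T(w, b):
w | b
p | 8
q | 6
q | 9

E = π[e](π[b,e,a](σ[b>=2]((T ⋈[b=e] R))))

σ filters on b, owned by the left side.
E' = π[e](π[b,e,a]((σ[b>=2](T) ⋈[b=e] R)))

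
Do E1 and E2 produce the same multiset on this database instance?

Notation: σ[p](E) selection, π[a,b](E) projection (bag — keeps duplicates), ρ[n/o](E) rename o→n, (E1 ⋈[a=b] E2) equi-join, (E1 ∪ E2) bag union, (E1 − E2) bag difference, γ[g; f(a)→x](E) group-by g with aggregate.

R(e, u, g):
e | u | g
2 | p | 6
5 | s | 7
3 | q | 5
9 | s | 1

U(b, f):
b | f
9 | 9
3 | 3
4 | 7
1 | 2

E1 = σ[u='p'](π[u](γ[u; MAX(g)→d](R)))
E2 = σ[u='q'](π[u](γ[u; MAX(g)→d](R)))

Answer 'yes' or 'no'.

E1 stepwise |·|:
  R → 4
  γ[u; MAX(g)→d](R) → 3
  π[u](γ[u; MAX(g)→d](R)) → 3
  σ[u='p'](π[u](γ[u; MAX(g)→d](R))) → 1
E2 stepwise |·|:
  R → 4
  γ[u; MAX(g)→d](R) → 3
  π[u](γ[u; MAX(g)→d](R)) → 3
  σ[u='q'](π[u](γ[u; MAX(g)→d](R))) → 1

E1 result:
u
p
E2 result:
u
q
Witness: ('p',) appears 1× in E1 but 0× in E2.

no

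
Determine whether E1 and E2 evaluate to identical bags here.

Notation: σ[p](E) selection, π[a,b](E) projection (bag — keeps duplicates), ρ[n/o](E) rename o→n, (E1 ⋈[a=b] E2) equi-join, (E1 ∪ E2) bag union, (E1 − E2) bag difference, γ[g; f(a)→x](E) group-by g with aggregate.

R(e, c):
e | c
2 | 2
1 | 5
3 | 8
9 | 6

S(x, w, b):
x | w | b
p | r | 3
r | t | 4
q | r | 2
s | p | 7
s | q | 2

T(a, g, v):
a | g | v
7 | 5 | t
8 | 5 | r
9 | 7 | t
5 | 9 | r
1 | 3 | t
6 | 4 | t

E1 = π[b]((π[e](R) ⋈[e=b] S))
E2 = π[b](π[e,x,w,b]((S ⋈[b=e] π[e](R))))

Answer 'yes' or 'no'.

E1 subexpression sizes:
  R → 4
  π[e](R) → 4
  S → 5
  (π[e](R) ⋈[e=b] S) → 3
  π[b]((π[e](R) ⋈[e=b] S)) → 3
E2 subexpression sizes:
  S → 5
  R → 4
  π[e](R) → 4
  (S ⋈[b=e] π[e](R)) → 3
  π[e,x,w,b]((S ⋈[b=e] π[e](R))) → 3
  π[b](π[e,x,w,b]((S ⋈[b=e] π[e](R)))) → 3

E1 and E2 produce the same multiset:
b
2
2
3

yes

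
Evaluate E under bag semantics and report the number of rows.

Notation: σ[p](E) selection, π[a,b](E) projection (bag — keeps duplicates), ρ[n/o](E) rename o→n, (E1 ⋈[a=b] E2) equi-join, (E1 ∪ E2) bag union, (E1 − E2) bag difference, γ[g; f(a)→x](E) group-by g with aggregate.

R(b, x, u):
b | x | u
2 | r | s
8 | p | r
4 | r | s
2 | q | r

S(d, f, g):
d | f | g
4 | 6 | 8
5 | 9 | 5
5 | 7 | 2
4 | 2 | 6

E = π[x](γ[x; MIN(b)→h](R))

Subexpression sizes:
  R → 4
  γ[x; MIN(b)→h](R) → 3
  π[x](γ[x; MIN(b)→h](R)) → 3

|E| = 3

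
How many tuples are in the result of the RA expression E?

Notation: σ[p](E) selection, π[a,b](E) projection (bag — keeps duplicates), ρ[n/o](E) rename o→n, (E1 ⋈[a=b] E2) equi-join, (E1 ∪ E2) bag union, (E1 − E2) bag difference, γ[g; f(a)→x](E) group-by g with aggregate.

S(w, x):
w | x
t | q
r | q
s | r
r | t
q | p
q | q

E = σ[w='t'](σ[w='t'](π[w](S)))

Stepwise |·|:
  S → 6
  π[w](S) → 6
  σ[w='t'](π[w](S)) → 1
  σ[w='t'](σ[w='t'](π[w](S))) → 1

|E| = 1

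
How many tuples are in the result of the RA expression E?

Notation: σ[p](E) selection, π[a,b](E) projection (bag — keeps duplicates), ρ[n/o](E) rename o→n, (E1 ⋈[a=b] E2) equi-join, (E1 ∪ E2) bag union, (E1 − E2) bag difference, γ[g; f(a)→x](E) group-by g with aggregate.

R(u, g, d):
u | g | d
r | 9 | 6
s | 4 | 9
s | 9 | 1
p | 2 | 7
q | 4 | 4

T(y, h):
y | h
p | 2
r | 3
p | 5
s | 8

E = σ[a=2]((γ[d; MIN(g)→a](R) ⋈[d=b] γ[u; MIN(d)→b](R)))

Per-node cardinality:
  R → 5
  γ[d; MIN(g)→a](R) → 5
  R → 5
  γ[u; MIN(d)→b](R) → 4
  (γ[d; MIN(g)→a](R) ⋈[d=b] γ[u; MIN(d)→b](R)) → 4
  σ[a=2]((γ[d; MIN(g)→a](R) ⋈[d=b] γ[u; MIN(d)→b](R))) → 1

|E| = 1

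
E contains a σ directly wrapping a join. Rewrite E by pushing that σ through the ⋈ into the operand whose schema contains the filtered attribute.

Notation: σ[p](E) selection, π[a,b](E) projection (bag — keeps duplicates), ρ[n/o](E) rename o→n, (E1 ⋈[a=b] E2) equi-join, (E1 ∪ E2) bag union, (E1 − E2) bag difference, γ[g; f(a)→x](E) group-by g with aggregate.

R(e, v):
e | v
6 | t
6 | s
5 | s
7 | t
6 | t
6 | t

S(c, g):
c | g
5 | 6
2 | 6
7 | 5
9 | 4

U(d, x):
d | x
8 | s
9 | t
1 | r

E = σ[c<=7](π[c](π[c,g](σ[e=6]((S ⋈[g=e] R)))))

σ filters on e, owned by the right side.
E' = σ[c<=7](π[c](π[c,g]((S ⋈[g=e] σ[e=6](R)))))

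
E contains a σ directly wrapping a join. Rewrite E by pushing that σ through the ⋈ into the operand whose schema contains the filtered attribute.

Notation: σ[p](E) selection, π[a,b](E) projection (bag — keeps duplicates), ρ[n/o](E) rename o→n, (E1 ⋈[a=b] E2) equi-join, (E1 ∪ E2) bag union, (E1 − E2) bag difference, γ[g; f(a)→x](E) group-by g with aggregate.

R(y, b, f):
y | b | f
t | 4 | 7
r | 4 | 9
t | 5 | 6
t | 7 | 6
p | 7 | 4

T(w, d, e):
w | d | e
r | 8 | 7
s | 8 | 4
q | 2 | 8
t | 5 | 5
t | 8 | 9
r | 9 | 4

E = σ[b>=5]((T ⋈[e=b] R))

σ filters on b, owned by the right side.
E' = (T ⋈[e=b] σ[b>=5](R))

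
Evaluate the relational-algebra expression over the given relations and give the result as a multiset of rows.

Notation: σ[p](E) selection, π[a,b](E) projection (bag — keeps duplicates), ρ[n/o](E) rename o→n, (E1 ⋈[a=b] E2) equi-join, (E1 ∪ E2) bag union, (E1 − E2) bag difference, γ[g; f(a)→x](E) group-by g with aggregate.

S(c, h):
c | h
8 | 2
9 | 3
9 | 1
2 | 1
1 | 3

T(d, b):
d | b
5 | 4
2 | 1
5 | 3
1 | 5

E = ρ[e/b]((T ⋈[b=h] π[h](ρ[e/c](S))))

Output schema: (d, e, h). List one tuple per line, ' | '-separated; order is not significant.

Per-node cardinality:
  T → 4
  S → 5
  ρ[e/c](S) → 5
  π[h](ρ[e/c](S)) → 5
  (T ⋈[b=h] π[h](ρ[e/c](S))) → 4
  ρ[e/b]((T ⋈[b=h] π[h](ρ[e/c](S)))) → 4

== RESULT ==
d | e | h
2 | 1 | 1
2 | 1 | 1
5 | 3 | 3
5 | 3 | 3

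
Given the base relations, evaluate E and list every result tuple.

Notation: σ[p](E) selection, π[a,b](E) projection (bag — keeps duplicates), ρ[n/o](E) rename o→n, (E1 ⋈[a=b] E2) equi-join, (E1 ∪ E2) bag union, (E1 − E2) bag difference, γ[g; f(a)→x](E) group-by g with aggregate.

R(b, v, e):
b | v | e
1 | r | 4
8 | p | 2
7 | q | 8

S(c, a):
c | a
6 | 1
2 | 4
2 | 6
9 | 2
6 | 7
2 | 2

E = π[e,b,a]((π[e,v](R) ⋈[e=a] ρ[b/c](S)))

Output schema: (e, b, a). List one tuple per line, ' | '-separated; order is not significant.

Per-node cardinality:
  R → 3
  π[e,v](R) → 3
  S → 6
  ρ[b/c](S) → 6
  (π[e,v](R) ⋈[e=a] ρ[b/c](S)) → 3
  π[e,b,a]((π[e,v](R) ⋈[e=a] ρ[b/c](S))) → 3

== RESULT ==
e | b | a
2 | 2 | 2
2 | 9 | 2
4 | 2 | 4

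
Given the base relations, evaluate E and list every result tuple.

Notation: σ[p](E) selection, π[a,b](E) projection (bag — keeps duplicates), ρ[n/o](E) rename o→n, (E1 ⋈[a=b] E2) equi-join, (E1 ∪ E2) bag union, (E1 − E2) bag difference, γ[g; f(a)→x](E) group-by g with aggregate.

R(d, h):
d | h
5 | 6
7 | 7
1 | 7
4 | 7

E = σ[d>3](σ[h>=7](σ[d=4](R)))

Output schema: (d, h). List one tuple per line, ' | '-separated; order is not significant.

Subexpression sizes:
  R → 4
  σ[d=4](R) → 1
  σ[h>=7](σ[d=4](R)) → 1
  σ[d>3](σ[h>=7](σ[d=4](R))) → 1

== RESULT ==
d | h
4 | 7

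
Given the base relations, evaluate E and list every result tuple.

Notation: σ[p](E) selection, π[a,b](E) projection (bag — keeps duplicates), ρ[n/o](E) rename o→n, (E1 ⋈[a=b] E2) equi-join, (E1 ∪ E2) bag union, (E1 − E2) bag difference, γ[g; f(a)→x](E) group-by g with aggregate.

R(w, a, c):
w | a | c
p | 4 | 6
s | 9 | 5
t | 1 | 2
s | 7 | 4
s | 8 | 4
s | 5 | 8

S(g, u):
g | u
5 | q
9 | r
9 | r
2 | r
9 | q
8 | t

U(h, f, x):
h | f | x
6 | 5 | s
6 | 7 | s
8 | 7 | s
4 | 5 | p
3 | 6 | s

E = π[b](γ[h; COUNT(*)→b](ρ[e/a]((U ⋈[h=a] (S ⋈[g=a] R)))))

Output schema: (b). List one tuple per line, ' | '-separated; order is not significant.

Row counts bottom-up:
  U → 5
  S → 6
  R → 6
  (S ⋈[g=a] R) → 5
  (U ⋈[h=a] (S ⋈[g=a] R)) → 1
  ρ[e/a]((U ⋈[h=a] (S ⋈[g=a] R))) → 1
  γ[h; COUNT(*)→b](ρ[e/a]((U ⋈[h=a] (S ⋈[g=a] R)))) → 1
  π[b](γ[h; COUNT(*)→b](ρ[e/a]((U ⋈[h=a] (S ⋈[g=a] R))))) → 1

== RESULT ==
b
1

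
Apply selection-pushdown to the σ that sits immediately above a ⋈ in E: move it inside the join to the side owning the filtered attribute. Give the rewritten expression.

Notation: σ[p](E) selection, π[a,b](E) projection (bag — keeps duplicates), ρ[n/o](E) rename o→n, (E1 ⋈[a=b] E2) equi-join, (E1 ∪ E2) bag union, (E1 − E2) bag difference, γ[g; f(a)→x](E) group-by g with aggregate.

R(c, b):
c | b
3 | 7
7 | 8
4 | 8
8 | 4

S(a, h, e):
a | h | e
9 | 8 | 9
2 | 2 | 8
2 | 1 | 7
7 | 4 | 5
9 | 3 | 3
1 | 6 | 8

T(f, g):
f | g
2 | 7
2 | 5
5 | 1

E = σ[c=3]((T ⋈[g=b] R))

σ filters on c, owned by the right side.
E' = (T ⋈[g=b] σ[c=3](R))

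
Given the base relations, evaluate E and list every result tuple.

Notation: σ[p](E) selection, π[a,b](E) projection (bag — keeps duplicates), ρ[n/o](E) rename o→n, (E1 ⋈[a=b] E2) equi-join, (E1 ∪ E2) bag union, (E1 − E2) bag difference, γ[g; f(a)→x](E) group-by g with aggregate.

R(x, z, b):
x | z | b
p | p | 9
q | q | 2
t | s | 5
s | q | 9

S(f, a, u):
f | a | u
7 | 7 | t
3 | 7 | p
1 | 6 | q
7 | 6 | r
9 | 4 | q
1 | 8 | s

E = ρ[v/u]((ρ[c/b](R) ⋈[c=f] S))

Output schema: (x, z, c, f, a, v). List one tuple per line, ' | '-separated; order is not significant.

Subexpression sizes:
  R → 4
  ρ[c/b](R) → 4
  S → 6
  (ρ[c/b](R) ⋈[c=f] S) → 2
  ρ[v/u]((ρ[c/b](R) ⋈[c=f] S)) → 2

== RESULT ==
x | z | c | f | a | v
p | p | 9 | 9 | 4 | q
s | q | 9 | 9 | 4 | q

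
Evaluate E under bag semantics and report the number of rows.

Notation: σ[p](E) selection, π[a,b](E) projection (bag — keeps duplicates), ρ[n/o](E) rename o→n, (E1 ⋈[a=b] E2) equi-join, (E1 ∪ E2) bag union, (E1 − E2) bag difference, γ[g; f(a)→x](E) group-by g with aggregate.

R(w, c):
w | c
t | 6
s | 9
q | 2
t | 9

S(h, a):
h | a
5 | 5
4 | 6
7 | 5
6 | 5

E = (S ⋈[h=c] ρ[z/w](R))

Stepwise |·|:
  S → 4
  R → 4
  ρ[z/w](R) → 4
  (S ⋈[h=c] ρ[z/w](R)) → 1

|E| = 1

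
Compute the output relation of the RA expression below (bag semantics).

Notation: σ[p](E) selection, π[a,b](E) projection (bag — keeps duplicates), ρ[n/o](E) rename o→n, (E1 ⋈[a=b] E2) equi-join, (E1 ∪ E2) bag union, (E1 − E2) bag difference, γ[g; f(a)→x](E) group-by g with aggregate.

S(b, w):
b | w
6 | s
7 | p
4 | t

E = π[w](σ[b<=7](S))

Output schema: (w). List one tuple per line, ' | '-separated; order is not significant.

Per-node cardinality:
  S → 3
  σ[b<=7](S) → 3
  π[w](σ[b<=7](S)) → 3

== RESULT ==
w
p
s
t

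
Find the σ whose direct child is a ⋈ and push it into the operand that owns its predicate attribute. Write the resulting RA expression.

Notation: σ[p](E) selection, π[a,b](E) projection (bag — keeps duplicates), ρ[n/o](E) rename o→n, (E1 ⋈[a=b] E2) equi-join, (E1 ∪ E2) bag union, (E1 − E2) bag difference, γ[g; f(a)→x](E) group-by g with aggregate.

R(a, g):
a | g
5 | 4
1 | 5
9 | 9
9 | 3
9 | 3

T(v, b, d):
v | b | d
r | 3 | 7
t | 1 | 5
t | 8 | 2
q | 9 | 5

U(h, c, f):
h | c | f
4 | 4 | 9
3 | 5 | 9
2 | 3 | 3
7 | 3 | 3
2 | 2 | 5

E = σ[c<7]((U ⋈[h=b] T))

σ filters on c, owned by the left side.
E' = (σ[c<7](U) ⋈[h=b] T)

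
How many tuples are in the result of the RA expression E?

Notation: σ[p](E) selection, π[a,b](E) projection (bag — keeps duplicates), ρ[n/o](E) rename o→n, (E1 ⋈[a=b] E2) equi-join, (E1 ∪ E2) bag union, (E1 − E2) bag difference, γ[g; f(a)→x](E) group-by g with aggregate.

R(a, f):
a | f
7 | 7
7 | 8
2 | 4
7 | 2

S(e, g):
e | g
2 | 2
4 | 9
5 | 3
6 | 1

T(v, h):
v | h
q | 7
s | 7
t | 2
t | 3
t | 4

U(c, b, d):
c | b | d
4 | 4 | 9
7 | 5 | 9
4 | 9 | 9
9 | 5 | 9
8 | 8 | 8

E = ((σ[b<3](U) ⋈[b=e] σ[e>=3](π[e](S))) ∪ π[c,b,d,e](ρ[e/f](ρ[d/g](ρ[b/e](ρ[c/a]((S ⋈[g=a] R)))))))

Subexpression sizes:
  U → 5
  σ[b<3](U) → 0
  S → 4
  π[e](S) → 4
  σ[e>=3](π[e](S)) → 3
  (σ[b<3](U) ⋈[b=e] σ[e>=3](π[e](S))) → 0
  S → 4
  R → 4
  (S ⋈[g=a] R) → 1
  ρ[c/a]((S ⋈[g=a] R)) → 1
  ρ[b/e](ρ[c/a]((S ⋈[g=a] R))) → 1
  ρ[d/g](ρ[b/e](ρ[c/a]((S ⋈[g=a] R)))) → 1
  ρ[e/f](ρ[d/g](ρ[b/e](ρ[c/a]((S ⋈[g=a] R))))) → 1
  π[c,b,d,e](ρ[e/f](ρ[d/g](ρ[b/e](ρ[c/a]((S ⋈[g=a] R)))))) → 1
  ((σ[b<3](U) ⋈[b=e] σ[e>=3](π[e](S))) ∪ π[c,b,d,e](ρ[e/f](ρ[d/g](ρ[b/e](ρ[c/a]((S ⋈[g=a] R))))))) → 1

|E| = 1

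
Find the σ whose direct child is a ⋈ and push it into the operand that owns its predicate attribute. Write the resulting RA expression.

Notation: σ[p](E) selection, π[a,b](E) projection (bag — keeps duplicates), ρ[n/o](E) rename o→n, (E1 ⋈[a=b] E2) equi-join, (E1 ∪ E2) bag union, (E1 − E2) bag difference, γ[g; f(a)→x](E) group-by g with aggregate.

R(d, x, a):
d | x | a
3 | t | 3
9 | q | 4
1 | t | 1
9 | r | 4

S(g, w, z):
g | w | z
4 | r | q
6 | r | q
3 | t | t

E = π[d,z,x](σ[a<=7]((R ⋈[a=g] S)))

σ filters on a, owned by the left side.
E' = π[d,z,x]((σ[a<=7](R) ⋈[a=g] S))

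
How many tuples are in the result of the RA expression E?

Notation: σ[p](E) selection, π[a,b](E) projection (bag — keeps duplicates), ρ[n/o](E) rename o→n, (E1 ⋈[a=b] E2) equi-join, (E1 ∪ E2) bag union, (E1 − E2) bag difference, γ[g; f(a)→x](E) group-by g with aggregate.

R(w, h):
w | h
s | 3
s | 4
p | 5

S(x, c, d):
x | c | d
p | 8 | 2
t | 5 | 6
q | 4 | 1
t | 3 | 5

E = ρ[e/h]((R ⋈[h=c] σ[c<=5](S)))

Per-node cardinality:
  R → 3
  S → 4
  σ[c<=5](S) → 3
  (R ⋈[h=c] σ[c<=5](S)) → 3
  ρ[e/h]((R ⋈[h=c] σ[c<=5](S))) → 3

|E| = 3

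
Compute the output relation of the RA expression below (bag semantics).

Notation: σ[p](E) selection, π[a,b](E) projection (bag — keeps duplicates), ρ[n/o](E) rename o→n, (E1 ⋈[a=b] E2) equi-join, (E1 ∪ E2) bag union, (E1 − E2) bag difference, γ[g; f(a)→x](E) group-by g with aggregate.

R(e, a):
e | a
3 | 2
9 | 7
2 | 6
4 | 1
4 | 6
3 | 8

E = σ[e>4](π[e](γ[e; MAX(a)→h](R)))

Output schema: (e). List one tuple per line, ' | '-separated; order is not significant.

Stepwise |·|:
  R → 6
  γ[e; MAX(a)→h](R) → 4
  π[e](γ[e; MAX(a)→h](R)) → 4
  σ[e>4](π[e](γ[e; MAX(a)→h](R))) → 1

== RESULT ==
e
9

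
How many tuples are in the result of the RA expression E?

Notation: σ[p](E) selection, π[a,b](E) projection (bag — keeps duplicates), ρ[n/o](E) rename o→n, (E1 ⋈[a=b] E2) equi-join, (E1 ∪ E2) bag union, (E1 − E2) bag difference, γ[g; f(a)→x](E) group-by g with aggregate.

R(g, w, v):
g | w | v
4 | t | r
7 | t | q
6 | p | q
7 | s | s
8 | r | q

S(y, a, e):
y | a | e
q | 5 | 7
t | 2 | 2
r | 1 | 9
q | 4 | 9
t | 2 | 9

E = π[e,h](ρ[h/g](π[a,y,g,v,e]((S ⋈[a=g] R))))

Stepwise |·|:
  S → 5
  R → 5
  (S ⋈[a=g] R) → 1
  π[a,y,g,v,e]((S ⋈[a=g] R)) → 1
  ρ[h/g](π[a,y,g,v,e]((S ⋈[a=g] R))) → 1
  π[e,h](ρ[h/g](π[a,y,g,v,e]((S ⋈[a=g] R)))) → 1

|E| = 1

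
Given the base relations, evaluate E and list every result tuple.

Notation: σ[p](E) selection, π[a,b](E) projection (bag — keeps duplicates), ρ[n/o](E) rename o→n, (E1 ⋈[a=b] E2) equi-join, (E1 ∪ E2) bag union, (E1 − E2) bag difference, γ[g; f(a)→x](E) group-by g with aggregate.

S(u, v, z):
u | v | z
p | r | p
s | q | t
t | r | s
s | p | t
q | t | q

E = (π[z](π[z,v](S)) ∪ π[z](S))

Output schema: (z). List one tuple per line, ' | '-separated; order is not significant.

Row counts bottom-up:
  S → 5
  π[z,v](S) → 5
  π[z](π[z,v](S)) → 5
  S → 5
  π[z](S) → 5
  (π[z](π[z,v](S)) ∪ π[z](S)) → 10

== RESULT ==
z
p
p
q
q
s
s
t
t
t
t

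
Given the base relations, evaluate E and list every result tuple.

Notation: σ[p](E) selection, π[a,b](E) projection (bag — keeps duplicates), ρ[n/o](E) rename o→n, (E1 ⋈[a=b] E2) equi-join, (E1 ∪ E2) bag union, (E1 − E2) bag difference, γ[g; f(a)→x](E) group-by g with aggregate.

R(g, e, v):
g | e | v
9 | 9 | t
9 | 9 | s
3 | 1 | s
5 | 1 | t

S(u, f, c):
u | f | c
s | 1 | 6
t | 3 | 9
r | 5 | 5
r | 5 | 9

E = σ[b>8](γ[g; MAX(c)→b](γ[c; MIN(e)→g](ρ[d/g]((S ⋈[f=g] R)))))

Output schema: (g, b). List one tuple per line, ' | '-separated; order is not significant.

Row counts bottom-up:
  S → 4
  R → 4
  (S ⋈[f=g] R) → 3
  ρ[d/g]((S ⋈[f=g] R)) → 3
  γ[c; MIN(e)→g](ρ[d/g]((S ⋈[f=g] R))) → 2
  γ[g; MAX(c)→b](γ[c; MIN(e)→g](ρ[d/g]((S ⋈[f=g] R)))) → 1
  σ[b>8](γ[g; MAX(c)→b](γ[c; MIN(e)→g](ρ[d/g]((S ⋈[f=g] R))))) → 1

== RESULT ==
g | b
1 | 9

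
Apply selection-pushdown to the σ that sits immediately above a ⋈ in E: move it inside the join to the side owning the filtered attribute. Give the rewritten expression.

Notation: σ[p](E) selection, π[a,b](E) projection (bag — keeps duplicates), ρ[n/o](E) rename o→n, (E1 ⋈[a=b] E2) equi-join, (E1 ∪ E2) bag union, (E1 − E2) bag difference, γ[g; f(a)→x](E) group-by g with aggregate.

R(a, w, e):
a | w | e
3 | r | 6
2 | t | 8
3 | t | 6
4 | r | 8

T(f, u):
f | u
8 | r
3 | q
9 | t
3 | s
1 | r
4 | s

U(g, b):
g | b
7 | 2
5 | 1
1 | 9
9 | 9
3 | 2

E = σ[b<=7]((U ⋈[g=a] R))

σ filters on b, owned by the left side.
E' = (σ[b<=7](U) ⋈[g=a] R)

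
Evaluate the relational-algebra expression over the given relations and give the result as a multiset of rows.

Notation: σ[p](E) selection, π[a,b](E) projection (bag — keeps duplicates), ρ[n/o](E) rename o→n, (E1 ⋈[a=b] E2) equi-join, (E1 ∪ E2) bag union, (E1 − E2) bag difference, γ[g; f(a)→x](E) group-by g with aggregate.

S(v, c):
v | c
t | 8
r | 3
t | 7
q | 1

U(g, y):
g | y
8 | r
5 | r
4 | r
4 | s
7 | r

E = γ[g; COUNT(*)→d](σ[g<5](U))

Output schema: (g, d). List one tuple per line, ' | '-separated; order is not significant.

Subexpression sizes:
  U → 5
  σ[g<5](U) → 2
  γ[g; COUNT(*)→d](σ[g<5](U)) → 1

== RESULT ==
g | d
4 | 2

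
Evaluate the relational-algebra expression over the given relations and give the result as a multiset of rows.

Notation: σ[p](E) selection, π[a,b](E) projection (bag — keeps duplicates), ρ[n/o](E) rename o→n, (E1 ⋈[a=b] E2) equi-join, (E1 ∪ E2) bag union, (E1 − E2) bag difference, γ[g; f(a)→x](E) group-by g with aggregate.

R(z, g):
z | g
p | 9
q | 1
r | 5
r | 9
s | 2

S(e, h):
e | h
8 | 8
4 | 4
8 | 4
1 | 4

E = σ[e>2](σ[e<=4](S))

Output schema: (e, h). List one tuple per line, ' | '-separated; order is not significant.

Subexpression sizes:
  S → 4
  σ[e<=4](S) → 2
  σ[e>2](σ[e<=4](S)) → 1

== RESULT ==
e | h
4 | 4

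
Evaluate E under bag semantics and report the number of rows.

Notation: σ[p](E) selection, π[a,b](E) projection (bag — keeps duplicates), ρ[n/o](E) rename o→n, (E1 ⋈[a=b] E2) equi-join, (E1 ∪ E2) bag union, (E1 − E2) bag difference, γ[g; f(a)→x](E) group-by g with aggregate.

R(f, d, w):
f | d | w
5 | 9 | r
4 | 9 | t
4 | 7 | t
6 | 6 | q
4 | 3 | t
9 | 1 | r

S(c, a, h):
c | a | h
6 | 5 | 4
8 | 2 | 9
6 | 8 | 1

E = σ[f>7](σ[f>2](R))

Row counts bottom-up:
  R → 6
  σ[f>2](R) → 6
  σ[f>7](σ[f>2](R)) → 1

|E| = 1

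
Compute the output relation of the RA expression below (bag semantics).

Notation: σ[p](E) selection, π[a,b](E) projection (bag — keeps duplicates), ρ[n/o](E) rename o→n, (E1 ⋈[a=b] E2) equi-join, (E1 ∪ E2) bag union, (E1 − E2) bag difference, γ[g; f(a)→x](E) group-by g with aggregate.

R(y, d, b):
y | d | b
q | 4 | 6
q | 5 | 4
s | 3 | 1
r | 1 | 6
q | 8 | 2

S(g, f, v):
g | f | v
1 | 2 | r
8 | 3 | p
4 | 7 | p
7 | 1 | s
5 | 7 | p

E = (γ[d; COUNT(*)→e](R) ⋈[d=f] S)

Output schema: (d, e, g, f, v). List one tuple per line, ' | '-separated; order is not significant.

Row counts bottom-up:
  R → 5
  γ[d; COUNT(*)→e](R) → 5
  S → 5
  (γ[d; COUNT(*)→e](R) ⋈[d=f] S) → 2

== RESULT ==
d | e | g | f | v
1 | 1 | 7 | 1 | s
3 | 1 | 8 | 3 | p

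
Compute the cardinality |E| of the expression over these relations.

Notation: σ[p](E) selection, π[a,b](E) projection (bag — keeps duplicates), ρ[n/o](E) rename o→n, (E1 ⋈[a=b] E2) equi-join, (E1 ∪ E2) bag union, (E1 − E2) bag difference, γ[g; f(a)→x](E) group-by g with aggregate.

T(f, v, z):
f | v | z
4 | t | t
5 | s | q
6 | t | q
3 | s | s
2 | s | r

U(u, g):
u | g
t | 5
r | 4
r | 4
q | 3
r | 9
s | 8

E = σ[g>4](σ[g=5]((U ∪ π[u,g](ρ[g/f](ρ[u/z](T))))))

Per-node cardinality:
  U → 6
  T → 5
  ρ[u/z](T) → 5
  ρ[g/f](ρ[u/z](T)) → 5
  π[u,g](ρ[g/f](ρ[u/z](T))) → 5
  (U ∪ π[u,g](ρ[g/f](ρ[u/z](T)))) → 11
  σ[g=5]((U ∪ π[u,g](ρ[g/f](ρ[u/z](T))))) → 2
  σ[g>4](σ[g=5]((U ∪ π[u,g](ρ[g/f](ρ[u/z](T)))))) → 2

|E| = 2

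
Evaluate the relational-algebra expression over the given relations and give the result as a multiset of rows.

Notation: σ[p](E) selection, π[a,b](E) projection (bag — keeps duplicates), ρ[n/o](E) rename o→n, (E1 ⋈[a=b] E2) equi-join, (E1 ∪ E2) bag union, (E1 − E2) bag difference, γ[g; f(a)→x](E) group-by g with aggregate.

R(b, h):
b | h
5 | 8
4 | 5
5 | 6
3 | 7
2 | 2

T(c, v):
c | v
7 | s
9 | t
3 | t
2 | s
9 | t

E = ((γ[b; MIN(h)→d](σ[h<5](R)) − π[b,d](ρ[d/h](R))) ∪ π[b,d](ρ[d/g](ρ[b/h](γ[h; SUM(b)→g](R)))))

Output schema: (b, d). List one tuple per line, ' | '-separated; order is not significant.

Per-node cardinality:
  R → 5
  σ[h<5](R) → 1
  γ[b; MIN(h)→d](σ[h<5](R)) → 1
  R → 5
  ρ[d/h](R) → 5
  π[b,d](ρ[d/h](R)) → 5
  (γ[b; MIN(h)→d](σ[h<5](R)) − π[b,d](ρ[d/h](R))) → 0
  R → 5
  γ[h; SUM(b)→g](R) → 5
  ρ[b/h](γ[h; SUM(b)→g](R)) → 5
  ρ[d/g](ρ[b/h](γ[h; SUM(b)→g](R))) → 5
  π[b,d](ρ[d/g](ρ[b/h](γ[h; SUM(b)→g](R)))) → 5
  ((γ[b; MIN(h)→d](σ[h<5](R)) − π[b,d](ρ[d/h](R))) ∪ π[b,d](ρ[d/g](ρ[b/h](γ[h; SUM(b)→g](R))))) → 5

== RESULT ==
b | d
2 | 2
5 | 4
6 | 5
7 | 3
8 | 5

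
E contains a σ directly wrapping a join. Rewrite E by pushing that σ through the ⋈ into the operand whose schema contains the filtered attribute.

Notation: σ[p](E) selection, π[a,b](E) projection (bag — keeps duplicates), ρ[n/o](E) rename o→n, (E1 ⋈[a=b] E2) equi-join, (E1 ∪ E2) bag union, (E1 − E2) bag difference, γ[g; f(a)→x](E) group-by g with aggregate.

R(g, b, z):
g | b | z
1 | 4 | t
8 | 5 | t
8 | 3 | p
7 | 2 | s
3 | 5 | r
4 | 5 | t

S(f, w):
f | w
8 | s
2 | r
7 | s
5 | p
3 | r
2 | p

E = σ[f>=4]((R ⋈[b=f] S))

σ filters on f, owned by the right side.
E' = (R ⋈[b=f] σ[f>=4](S))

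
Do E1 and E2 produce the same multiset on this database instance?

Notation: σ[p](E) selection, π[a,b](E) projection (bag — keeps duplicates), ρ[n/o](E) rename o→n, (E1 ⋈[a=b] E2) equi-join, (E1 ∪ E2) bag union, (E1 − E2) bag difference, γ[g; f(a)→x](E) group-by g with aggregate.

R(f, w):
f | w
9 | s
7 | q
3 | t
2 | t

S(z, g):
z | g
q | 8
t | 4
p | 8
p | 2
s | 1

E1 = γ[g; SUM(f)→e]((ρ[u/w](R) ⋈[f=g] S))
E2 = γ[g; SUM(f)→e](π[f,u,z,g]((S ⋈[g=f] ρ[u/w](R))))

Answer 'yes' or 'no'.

E1 stepwise |·|:
  R → 4
  ρ[u/w](R) → 4
  S → 5
  (ρ[u/w](R) ⋈[f=g] S) → 1
  γ[g; SUM(f)→e]((ρ[u/w](R) ⋈[f=g] S)) → 1
E2 stepwise |·|:
  S → 5
  R → 4
  ρ[u/w](R) → 4
  (S ⋈[g=f] ρ[u/w](R)) → 1
  π[f,u,z,g]((S ⋈[g=f] ρ[u/w](R))) → 1
  γ[g; SUM(f)→e](π[f,u,z,g]((S ⋈[g=f] ρ[u/w](R)))) → 1

E1 and E2 produce the same multiset:
g | e
2 | 2

yes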